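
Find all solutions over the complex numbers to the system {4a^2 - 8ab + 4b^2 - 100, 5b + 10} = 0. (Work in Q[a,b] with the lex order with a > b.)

{(-7, -2), (3, -2)}

Compute a lex Gröbner basis by Buchberger's algorithm.
f_1 = 4a^2 - 8ab + 4b^2 - 100, LT = a^2.
f_2 = 5b + 10, LT = b.

S(f_1,f_2): leading monomials are coprime, so the S-polynomial reduces to 0 (Buchberger's first criterion).
Every S-polynomial of the final basis reduces to 0, so we have a Gröbner basis.
Inter-reduce: drop elements whose leading term is divisible by another's, tail-reduce, and make monic.
Reduced Gröbner basis: {a^2 + 4a - 21, b + 2}.

The lex basis is triangular: the last element involves only b. Solving b + 2 = 0 gives b ∈ {-2}; substituting each value into the earlier elements determines the remaining variables.
  b = -2: the earlier basis element becomes a^2 + 4a - 21 = 0, giving a = -7, 3 — points (-7, -2), (3, -2).
Check: every point annihilates each of the original generators.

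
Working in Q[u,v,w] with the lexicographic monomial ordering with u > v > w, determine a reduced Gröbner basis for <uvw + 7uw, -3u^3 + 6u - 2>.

f_1 = uvw + 7uw, LT = uvw.
f_2 = -3u^3 + 6u - 2, LT = u^3.

S(f_1,f_2): lcm = u^3vw. S = 7u^3w + 2uvw - 2/3vw.
  leading term u^3w: subtract (-7/3w)·f_2 from 7u^3w + 2uvw - 2/3vw → 2uvw + 14uw - 2/3vw - 14/3w
  leading term uvw: subtract (2)·f_1 from 2uvw + 14uw - 2/3vw - 14/3w → -2/3vw - 14/3w
  leading term vw: no divisor's leading term divides it; move -2/3vw to the remainder.
  leading term w: no divisor's leading term divides it; move -14/3w to the remainder.
  remainder -2/3vw - 14/3w ≠ 0; add g_3 = -2/3vw - 14/3w to the basis.

The other S-polynomials (S(f_1,g_3), S(f_2,g_3)) all reduce to 0 modulo the current basis, so we have a Gröbner basis.
Inter-reduce: drop elements whose leading term is divisible by another's, tail-reduce, and make monic.

G = {u^3 - 2u + 2/3, vw + 7w}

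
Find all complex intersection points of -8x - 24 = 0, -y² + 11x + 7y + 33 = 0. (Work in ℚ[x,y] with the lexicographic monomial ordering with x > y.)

{(-3, 0), (-3, 7)}

Compute a lex Gröbner basis by Buchberger's algorithm.
f_1 = -8x - 24, LT = x.
f_2 = 11x - y² + 7y + 33, LT = x.

S(f_1,f_2): lcm = x. S = 1/11y² - 7/11y.
  leading term y²: no divisor's leading term divides it; move 1/11y² to the remainder.
  leading term y: no divisor's leading term divides it; move -7/11y to the remainder.
  remainder 1/11y² - 7/11y ≠ 0; add h_3 = 1/11y² - 7/11y to the basis.

The other S-polynomials (S(f_1,h_3), S(f_2,h_3)) all reduce to 0 modulo the current basis, so we have a Gröbner basis.
Inter-reduce: drop elements whose leading term is divisible by another's, tail-reduce, and make monic.
Reduced Gröbner basis: {x + 3, y² - 7y}.

From the last basis element, y² - 7y = 0, so y takes values in {0, 7}. Each choice, substituted upward through the basis, yields the corresponding point(s) of the solution set.
  y = 0: the earlier basis element becomes x + 3 = 0, giving x = -3 — point (-3, 0).
  y = 7: the earlier basis element becomes x + 3 = 0, giving x = -3 — point (-3, 7).
Check: every point annihilates each of the original generators.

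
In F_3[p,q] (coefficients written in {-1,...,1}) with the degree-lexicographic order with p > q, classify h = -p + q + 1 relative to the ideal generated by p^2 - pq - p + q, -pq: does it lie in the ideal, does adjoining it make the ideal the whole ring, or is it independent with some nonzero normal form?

-p + q + 1 is independent of I; its normal form modulo I is -p + q + 1.

First compute the reduced Gröbner basis of I by Buchberger's algorithm.
f_1 = p^2 - pq - p + q, LT = p^2.
f_2 = -pq, LT = pq.

S(f_1,f_2): lcm = p^2q. S = -pq^2 - pq + q^2.
  leading term pq^2: subtract (q)·f_2 from -pq^2 - pq + q^2 → -pq + q^2
  leading term pq: subtract (1)·f_2 from -pq + q^2 → q^2
  leading term q^2: no divisor's leading term divides it; move q^2 to the remainder.
  remainder q^2 ≠ 0; add k_3 = q^2 to the basis.

The other S-polynomials (S(f_1,k_3), S(f_2,k_3)) all reduce to 0 modulo the current basis, so we have a Gröbner basis.
Inter-reduce: drop elements whose leading term is divisible by another's, tail-reduce, and make monic.
Reduced Gröbner basis: {p^2 - p + q, pq, q^2}.
Label its elements g_1 = p^2 - p + q, g_2 = pq, g_3 = q^2.

Reduce h = -p + q + 1 modulo G:
  leading term p: no divisor's leading term divides it; move -p to the remainder.
  leading term q: no divisor's leading term divides it; move q to the remainder.
  leading term 1: no divisor's leading term divides it; move 1 to the remainder.
  normal form = -p + q + 1.
The normal form is nonzero, so h ∉ I. Since h minus its normal form lies in I, I + (h) = I + (r) where r = -p + q + 1; decide whether this ideal is the whole ring.
Run Buchberger on G together with r (pairs among the g_i already reduce to 0 since G is a Gröbner basis):
g_1 = p^2 - p + q, LT = p^2.
g_2 = pq, LT = pq.
g_3 = q^2, LT = q^2.
r = -p + q + 1, LT = p.

S(g_1,r): lcm = p^2. S = pq + q.
  leading term pq: subtract (1)·g_2 from pq + q → q
  leading term q: no divisor's leading term divides it; move q to the remainder.
  remainder q ≠ 0; add m_5 = q to the basis.

The other S-polynomials (S(g_1,g_2), S(g_1,g_3), S(g_2,g_3), S(g_2,r), S(g_3,r), S(g_1,m_5), S(g_2,m_5), S(g_3,m_5), S(r,m_5)) all reduce to 0 modulo the current basis, so we have a Gröbner basis.
Inter-reduce: drop elements whose leading term is divisible by another's, tail-reduce, and make monic.
Reduced Gröbner basis: {p - 1, q}.
The reduced Gröbner basis of I + (h) is {p - 1, q} ≠ {1}, a proper ideal, so the enlarged system stays consistent: h is independent of I, with normal form -p + q + 1.

Ideal membership is decidable via reduction modulo a Gröbner basis.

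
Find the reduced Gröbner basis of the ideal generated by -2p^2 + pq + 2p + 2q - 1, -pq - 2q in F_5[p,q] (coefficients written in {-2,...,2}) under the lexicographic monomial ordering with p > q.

G = {p^2 - p - 2, q}

Buchberger's algorithm terminates because the ascending chain of leading-term ideals stabilizes.

f_1 = -2p^2 + pq + 2p + 2q - 1, LT = p^2.
f_2 = -pq - 2q, LT = pq.

S(f_1,f_2): lcm = p^2q. S = 2pq^2 + 2pq - q^2 - 2q.
  reduce S modulo (f_1, f_2):
  remainder -q ≠ 0; add g_3 = -q to the basis.

The other S-polynomials (S(f_1,g_3), S(f_2,g_3)) all reduce to 0 modulo the current basis, so we have a Gröbner basis.
Inter-reduce: drop elements whose leading term is divisible by another's, tail-reduce, and make monic.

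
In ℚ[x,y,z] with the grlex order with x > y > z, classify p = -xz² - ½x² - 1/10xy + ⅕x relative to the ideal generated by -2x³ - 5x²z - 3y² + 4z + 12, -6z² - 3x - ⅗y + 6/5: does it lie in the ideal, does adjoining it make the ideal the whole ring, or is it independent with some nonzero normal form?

First compute the reduced Gröbner basis of I by Buchberger's algorithm.
f_1 = -2x³ - 5x²z - 3y² + 4z + 12, LT = x³.
f_2 = -6z² - 3x - ⅗y + 6/5, LT = z².

S(f_1,f_2): leading monomials are coprime, so the S-polynomial reduces to 0 (Buchberger's first criterion).
Every S-polynomial of the final basis reduces to 0, so we have a Gröbner basis.
Inter-reduce: drop elements whose leading term is divisible by another's, tail-reduce, and make monic.
Reduced Gröbner basis: {x³ + 5/2x²z + 3/2y² - 2z - 6, z² + ½x + 1/10y - ⅕}.
Label its elements g_1 = x³ + 5/2x²z + 3/2y² - 2z - 6, g_2 = z² + ½x + 1/10y - ⅕.

Reduce p = -xz² - ½x² - 1/10xy + ⅕x modulo G:
  leading term xz²: subtract (-x)·g_2 from -xz² - ½x² - 1/10xy + ⅕x → 0
  normal form = 0.
Since the normal form is 0, p ∈ I.

Ideal membership is decidable via reduction modulo a Gröbner basis.

-xz² - ½x² - 1/10xy + ⅕x lies in I (it reduces to 0).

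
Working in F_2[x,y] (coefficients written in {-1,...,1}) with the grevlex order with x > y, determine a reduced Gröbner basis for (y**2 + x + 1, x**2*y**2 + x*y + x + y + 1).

G = {x**3 + x**2 + x*y + x + y + 1, y**2 + x + 1}

The reduced Gröbner basis is the canonical form of the ideal for this ordering.

f_1 = y**2 + x + 1, LT = y**2.
f_2 = x**2*y**2 + x*y + x + y + 1, LT = x**2*y**2.

S(f_1,f_2): lcm = x**2*y**2. S = x**3 + x**2 + x*y + x + y + 1.
  leading term x**3: no divisor's leading term divides it; move x**3 to the remainder.
  leading term x**2: no divisor's leading term divides it; move x**2 to the remainder.
  leading term x*y: no divisor's leading term divides it; move x*y to the remainder.
  leading term x: no divisor's leading term divides it; move x to the remainder.
  leading term y: no divisor's leading term divides it; move y to the remainder.
  leading term 1: no divisor's leading term divides it; move 1 to the remainder.
  remainder x**3 + x**2 + x*y + x + y + 1 ≠ 0; add g_3 = x**3 + x**2 + x*y + x + y + 1 to the basis.

The other S-polynomials (S(f_1,g_3), S(f_2,g_3)) all reduce to 0 modulo the current basis, so we have a Gröbner basis.
Inter-reduce: drop elements whose leading term is divisible by another's, tail-reduce, and make monic.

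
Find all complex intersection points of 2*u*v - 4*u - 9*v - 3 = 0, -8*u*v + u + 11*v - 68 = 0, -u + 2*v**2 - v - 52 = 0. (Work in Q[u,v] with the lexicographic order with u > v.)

{(3, -5)}

Compute a lex Gröbner basis by Buchberger's algorithm.
f_1 = 2*u*v - 4*u - 9*v - 3, LT = u*v.
f_2 = -8*u*v + u + 11*v - 68, LT = u*v.
f_3 = -u + 2*v**2 - v - 52, LT = u.

S(f_1,f_2): lcm = u*v. S = -15/8*u - 25/8*v - 10.
  leading term u: subtract (15/8)·f_3 from -15/8*u - 25/8*v - 10 → -15/4*v**2 - 5/4*v + 175/2
  leading term v**2: no divisor's leading term divides it; move -15/4*v**2 to the remainder.
  leading term v: no divisor's leading term divides it; move -5/4*v to the remainder.
  leading term 1: no divisor's leading term divides it; move 175/2 to the remainder.
  remainder -15/4*v**2 - 5/4*v + 175/2 ≠ 0; add h_4 = -15/4*v**2 - 5/4*v + 175/2 to the basis.

S(f_1,f_3): lcm = u*v. S = -2*u + 2*v**3 - v**2 - 113/2*v - 3/2.
  leading term u: subtract (2)·f_3 from -2*u + 2*v**3 - v**2 - 113/2*v - 3/2 → 2*v**3 - 5*v**2 - 109/2*v + 205/2
  leading term v**3: subtract (-8/15*v)·h_4 from 2*v**3 - 5*v**2 - 109/2*v + 205/2 → -17/3*v**2 - 47/6*v + 205/2
  leading term v**2: subtract (68/45)·h_4 from -17/3*v**2 - 47/6*v + 205/2 → -107/18*v - 535/18
  leading term v: no divisor's leading term divides it; move -107/18*v to the remainder.
  leading term 1: no divisor's leading term divides it; move -535/18 to the remainder.
  remainder -107/18*v - 535/18 ≠ 0; add h_5 = -107/18*v - 535/18 to the basis.

The other S-polynomials (S(f_2,f_3), S(f_1,h_4), S(f_2,h_4), S(f_3,h_4), S(f_1,h_5), S(f_2,h_5), S(f_3,h_5), S(h_4,h_5)) all reduce to 0 modulo the current basis, so we have a Gröbner basis.
Inter-reduce: drop elements whose leading term is divisible by another's, tail-reduce, and make monic.
Reduced Gröbner basis: {u - 3, v + 5}.

Elimination: the polynomial v + 5 lies in the elimination ideal for v, so v ∈ {-5}. For each such v, the remaining basis elements (now univariate) give the rest of the solution.
  v = -5: the earlier basis element becomes u - 3 = 0, giving u = 3 — point (3, -5).
Check: every point annihilates each of the original generators.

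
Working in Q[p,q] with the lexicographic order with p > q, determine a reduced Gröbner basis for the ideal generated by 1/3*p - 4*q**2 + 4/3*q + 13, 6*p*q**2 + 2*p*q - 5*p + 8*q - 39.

f_1 = 1/3*p - 4*q**2 + 4/3*q + 13, LT = p.
f_2 = 6*p*q**2 + 2*p*q - 5*p + 8*q - 39, LT = p*q**2.

S(f_1,f_2): lcm = p*q**2. S = -1/3*p*q + 5/6*p - 12*q**4 + 4*q**3 + 39*q**2 - 4/3*q + 13/2.
  reduce S modulo (f_1, f_2):
  remainder -12*q**4 + 151/3*q**2 + 25/3*q - 26 ≠ 0; add g_3 = -12*q**4 + 151/3*q**2 + 25/3*q - 26 to the basis.

The other S-polynomials (S(f_1,g_3), S(f_2,g_3)) all reduce to 0 modulo the current basis, so we have a Gröbner basis.
Inter-reduce: drop elements whose leading term is divisible by another's, tail-reduce, and make monic.

G = {p - 12*q**2 + 4*q + 39, q**4 - 151/36*q**2 - 25/36*q + 13/6}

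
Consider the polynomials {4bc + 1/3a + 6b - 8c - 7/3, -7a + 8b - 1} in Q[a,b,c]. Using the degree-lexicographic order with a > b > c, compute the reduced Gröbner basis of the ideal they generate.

G = {bc + 67/42b - 2c - 25/42, a - 8/7b + 1/7}

f_1 = 4bc + 1/3a + 6b - 8c - 7/3, LT = bc.
f_2 = -7a + 8b - 1, LT = a.

The S-polynomials (S(f_1,f_2)) all reduce to 0 modulo the current basis, so we have a Gröbner basis.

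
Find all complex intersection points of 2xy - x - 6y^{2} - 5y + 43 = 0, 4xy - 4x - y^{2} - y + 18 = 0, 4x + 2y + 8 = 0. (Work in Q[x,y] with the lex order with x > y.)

{(-3, 2)}

Compute a lex Gröbner basis by Buchberger's algorithm.
f_1 = 2xy - x - 6y^{2} - 5y + 43, LT = xy.
f_2 = 4xy - 4x - y^{2} - y + 18, LT = xy.
f_3 = 4x + 2y + 8, LT = x.

S(f_1,f_2): lcm = xy. S = \tfrac{1}{2}x - \tfrac{11}{4}y^{2} - \tfrac{9}{4}y + 17.
  reduce S modulo (f_1, f_2, f_3):
  remainder -\tfrac{11}{4}y^{2} - \tfrac{5}{2}y + 16 ≠ 0; add h_4 = -\tfrac{11}{4}y^{2} - \tfrac{5}{2}y + 16 to the basis.

S(f_1,f_3): lcm = xy. S = -\tfrac{1}{2}x - \tfrac{7}{2}y^{2} - \tfrac{9}{2}y + \tfrac{43}{2}.
  reduce S modulo (f_1, f_2, f_3, h_4):
  remainder -\tfrac{47}{44}y + \tfrac{47}{22} ≠ 0; add h_5 = -\tfrac{47}{44}y + \tfrac{47}{22} to the basis.

The other S-polynomials (S(f_2,f_3), S(f_1,h_4), S(f_2,h_4), S(f_3,h_4), S(f_1,h_5), S(f_2,h_5), S(f_3,h_5), S(h_4,h_5)) all reduce to 0 modulo the current basis, so we have a Gröbner basis.
Inter-reduce: drop elements whose leading term is divisible by another's, tail-reduce, and make monic.
Reduced Gröbner basis: {x + 3, y - 2}.

The lex basis is triangular: the last element involves only y. Solving y - 2 = 0 gives y ∈ {2}; substituting each value into the earlier elements determines the remaining variables.
  y = 2: the earlier basis element becomes x + 3 = 0, giving x = -3 — point (-3, 2).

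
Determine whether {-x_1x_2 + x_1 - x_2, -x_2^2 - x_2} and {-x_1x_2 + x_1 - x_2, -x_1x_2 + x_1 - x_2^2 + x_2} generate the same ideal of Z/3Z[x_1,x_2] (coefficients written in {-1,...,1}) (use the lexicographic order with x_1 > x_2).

For a fixed monomial order, each ideal has a unique reduced Gröbner basis; comparing bases decides equality.
Buchberger on the first generating set:
f_1 = -x_1x_2 + x_1 - x_2, LT = x_1x_2.
f_2 = -x_2^2 - x_2, LT = x_2^2.

S(f_1,f_2): lcm = x_1x_2^2. S = x_1x_2 + x_2^2.
  leading term x_1x_2: subtract (-1)·f_1 from x_1x_2 + x_2^2 → x_1 + x_2^2 - x_2
  leading term x_1: no divisor's leading term divides it; move x_1 to the remainder.
  leading term x_2^2: subtract (-1)·f_2 from x_2^2 - x_2 → x_2
  leading term x_2: no divisor's leading term divides it; move x_2 to the remainder.
  remainder x_1 + x_2 ≠ 0; add g_3 = x_1 + x_2 to the basis.

The other S-polynomials (S(f_1,g_3), S(f_2,g_3)) all reduce to 0 modulo the current basis, so we have a Gröbner basis.
Inter-reduce: drop elements whose leading term is divisible by another's, tail-reduce, and make monic.
Reduced Gröbner basis: {x_1 + x_2, x_2^2 + x_2}.

Buchberger on the second generating set:
h_1 = -x_1x_2 + x_1 - x_2, LT = x_1x_2.
h_2 = -x_1x_2 + x_1 - x_2^2 + x_2, LT = x_1x_2.

S(h_1,h_2): lcm = x_1x_2. S = -x_2^2 - x_2.
  leading term x_2^2: no divisor's leading term divides it; move -x_2^2 to the remainder.
  leading term x_2: no divisor's leading term divides it; move -x_2 to the remainder.
  remainder -x_2^2 - x_2 ≠ 0; add k_3 = -x_2^2 - x_2 to the basis.

S(h_1,k_3): lcm = x_1x_2^2. S = x_1x_2 + x_2^2.
  leading term x_1x_2: subtract (-1)·h_1 from x_1x_2 + x_2^2 → x_1 + x_2^2 - x_2
  leading term x_1: no divisor's leading term divides it; move x_1 to the remainder.
  leading term x_2^2: subtract (-1)·k_3 from x_2^2 - x_2 → x_2
  leading term x_2: no divisor's leading term divides it; move x_2 to the remainder.
  remainder x_1 + x_2 ≠ 0; add k_4 = x_1 + x_2 to the basis.

The other S-polynomials (S(h_2,k_3), S(h_1,k_4), S(h_2,k_4), S(k_3,k_4)) all reduce to 0 modulo the current basis, so we have a Gröbner basis.
Inter-reduce: drop elements whose leading term is divisible by another's, tail-reduce, and make monic.
Reduced Gröbner basis: {x_1 + x_2, x_2^2 + x_2}.

These coincide, so the ideals are equal.

Yes, the ideals are equal.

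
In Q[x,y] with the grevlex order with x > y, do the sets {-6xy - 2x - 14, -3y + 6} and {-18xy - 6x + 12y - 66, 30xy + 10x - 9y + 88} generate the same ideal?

Since reduced Gröbner bases are canonical representatives of ideals under a given ordering, it suffices to compute and compare them.
Buchberger on the first generating set:
f_1 = -6xy - 2x - 14, LT = xy.
f_2 = -3y + 6, LT = y.

S(f_1,f_2): lcm = xy. S = 7/3x + 7/3.
  leading term x: no divisor's leading term divides it; move 7/3x to the remainder.
  leading term 1: no divisor's leading term divides it; move 7/3 to the remainder.
  remainder 7/3x + 7/3 ≠ 0; add g_3 = 7/3x + 7/3 to the basis.

The other S-polynomials (S(f_1,g_3), S(f_2,g_3)) all reduce to 0 modulo the current basis, so we have a Gröbner basis.
Inter-reduce: drop elements whose leading term is divisible by another's, tail-reduce, and make monic.
Reduced Gröbner basis: {x + 1, y - 2}.

Buchberger on the second generating set:
h_1 = -18xy - 6x + 12y - 66, LT = xy.
h_2 = 30xy + 10x - 9y + 88, LT = xy.

S(h_1,h_2): lcm = xy. S = -11/30y + 11/15.
  leading term y: no divisor's leading term divides it; move -11/30y to the remainder.
  leading term 1: no divisor's leading term divides it; move 11/15 to the remainder.
  remainder -11/30y + 11/15 ≠ 0; add k_3 = -11/30y + 11/15 to the basis.

S(h_1,k_3): lcm = xy. S = 7/3x - 2/3y + 11/3.
  leading term x: no divisor's leading term divides it; move 7/3x to the remainder.
  leading term y: subtract (20/11)·k_3 from -2/3y + 11/3 → 7/3
  leading term 1: no divisor's leading term divides it; move 7/3 to the remainder.
  remainder 7/3x + 7/3 ≠ 0; add k_4 = 7/3x + 7/3 to the basis.

The other S-polynomials (S(h_2,k_3), S(h_1,k_4), S(h_2,k_4), S(k_3,k_4)) all reduce to 0 modulo the current basis, so we have a Gröbner basis.
Inter-reduce: drop elements whose leading term is divisible by another's, tail-reduce, and make monic.
Reduced Gröbner basis: {x + 1, y - 2}.

The two bases agree; hence the ideals are identical.

Yes, the ideals are equal.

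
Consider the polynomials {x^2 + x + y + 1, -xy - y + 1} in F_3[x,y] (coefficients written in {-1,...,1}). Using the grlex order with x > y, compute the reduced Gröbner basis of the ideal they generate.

f_1 = x^2 + x + y + 1, LT = x^2.
f_2 = -xy - y + 1, LT = xy.

S(f_1,f_2): lcm = x^2y. S = y^2 + x + y.
  leading term y^2: no divisor's leading term divides it; move y^2 to the remainder.
  leading term x: no divisor's leading term divides it; move x to the remainder.
  leading term y: no divisor's leading term divides it; move y to the remainder.
  remainder y^2 + x + y ≠ 0; add g_3 = y^2 + x + y to the basis.

The other S-polynomials (S(f_1,g_3), S(f_2,g_3)) all reduce to 0 modulo the current basis, so we have a Gröbner basis.

G = {x^2 + x + y + 1, xy + y - 1, y^2 + x + y}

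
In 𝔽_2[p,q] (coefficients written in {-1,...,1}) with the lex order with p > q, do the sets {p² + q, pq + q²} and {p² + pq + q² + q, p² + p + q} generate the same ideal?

No, the ideals differ.

Two ideals are equal iff their reduced Gröbner bases coincide (the reduced basis is unique for a fixed ordering).
Buchberger on the first generating set:
f_1 = p² + q, LT = p².
f_2 = pq + q², LT = pq.

S(f_1,f_2): lcm = p²q. S = pq² + q².
  reduce S modulo (f_1, f_2):
  remainder q³ + q² ≠ 0; add g_3 = q³ + q² to the basis.

The other S-polynomials (S(f_1,g_3), S(f_2,g_3)) all reduce to 0 modulo the current basis, so we have a Gröbner basis.
Inter-reduce: drop elements whose leading term is divisible by another's, tail-reduce, and make monic.
Reduced Gröbner basis: {p² + q, pq + q², q³ + q²}.

Buchberger on the second generating set:
h_1 = p² + pq + q² + q, LT = p².
h_2 = p² + p + q, LT = p².

S(h_1,h_2): lcm = p². S = pq + p + q².
  reduce S modulo (h_1, h_2):
  remainder pq + p + q² ≠ 0; add k_3 = pq + p + q² to the basis.

S(h_1,k_3): lcm = p²q. S = p² + q³ + q².
  reduce S modulo (h_1, h_2, k_3):
  remainder p + q³ + q² + q ≠ 0; add k_4 = p + q³ + q² + q to the basis.

S(h_1,k_4): lcm = p². S = pq³ + pq² + q² + q.
  reduce S modulo (h_1, h_2, k_3, k_4):
  remainder q⁴ + q² + q ≠ 0; add k_5 = q⁴ + q² + q to the basis.

The other S-polynomials (S(h_2,k_3), S(h_2,k_4), S(k_3,k_4), S(h_1,k_5), S(h_2,k_5), S(k_3,k_5), S(k_4,k_5)) all reduce to 0 modulo the current basis, so we have a Gröbner basis.
Inter-reduce: drop elements whose leading term is divisible by another's, tail-reduce, and make monic.
Reduced Gröbner basis: {p + q³ + q² + q, q⁴ + q² + q}.

Since the reduced bases disagree, the two ideals are not the same.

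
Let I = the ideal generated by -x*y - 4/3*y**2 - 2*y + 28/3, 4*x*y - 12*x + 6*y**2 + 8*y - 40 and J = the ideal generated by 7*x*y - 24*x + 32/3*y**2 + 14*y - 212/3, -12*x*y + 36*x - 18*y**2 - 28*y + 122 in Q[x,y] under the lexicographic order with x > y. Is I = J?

No, the ideals differ.

For a fixed monomial order, each ideal has a unique reduced Gröbner basis; comparing bases decides equality.
Buchberger on the first generating set:
f_1 = -x*y - 4/3*y**2 - 2*y + 28/3, LT = x*y.
f_2 = 4*x*y - 12*x + 6*y**2 + 8*y - 40, LT = x*y.

S(f_1,f_2): lcm = x*y. S = 3*x - 1/6*y**2 + 2/3.
  leading term x: no divisor's leading term divides it; move 3*x to the remainder.
  leading term y**2: no divisor's leading term divides it; move -1/6*y**2 to the remainder.
  leading term 1: no divisor's leading term divides it; move 2/3 to the remainder.
  remainder 3*x - 1/6*y**2 + 2/3 ≠ 0; add g_3 = 3*x - 1/6*y**2 + 2/3 to the basis.

S(f_1,g_3): lcm = x*y. S = 1/18*y**3 + 4/3*y**2 + 16/9*y - 28/3.
  leading term y**3: no divisor's leading term divides it; move 1/18*y**3 to the remainder.
  leading term y**2: no divisor's leading term divides it; move 4/3*y**2 to the remainder.
  leading term y: no divisor's leading term divides it; move 16/9*y to the remainder.
  leading term 1: no divisor's leading term divides it; move -28/3 to the remainder.
  remainder 1/18*y**3 + 4/3*y**2 + 16/9*y - 28/3 ≠ 0; add g_4 = 1/18*y**3 + 4/3*y**2 + 16/9*y - 28/3 to the basis.

The other S-polynomials (S(f_2,g_3), S(f_1,g_4), S(f_2,g_4), S(g_3,g_4)) all reduce to 0 modulo the current basis, so we have a Gröbner basis.
Inter-reduce: drop elements whose leading term is divisible by another's, tail-reduce, and make monic.
Reduced Gröbner basis: {x - 1/18*y**2 + 2/9, y**3 + 24*y**2 + 32*y - 168}.

Buchberger on the second generating set:
h_1 = 7*x*y - 24*x + 32/3*y**2 + 14*y - 212/3, LT = x*y.
h_2 = -12*x*y + 36*x - 18*y**2 - 28*y + 122, LT = x*y.

S(h_1,h_2): lcm = x*y. S = -3/7*x + 1/42*y**2 - 1/3*y + 1/14.
  leading term x: no divisor's leading term divides it; move -3/7*x to the remainder.
  leading term y**2: no divisor's leading term divides it; move 1/42*y**2 to the remainder.
  leading term y: no divisor's leading term divides it; move -1/3*y to the remainder.
  leading term 1: no divisor's leading term divides it; move 1/14 to the remainder.
  remainder -3/7*x + 1/42*y**2 - 1/3*y + 1/14 ≠ 0; add k_3 = -3/7*x + 1/42*y**2 - 1/3*y + 1/14 to the basis.

S(h_1,k_3): lcm = x*y. S = -24/7*x + 1/18*y**3 + 47/63*y**2 + 13/6*y - 212/21.
  leading term x: subtract (8)·k_3 from -24/7*x + 1/18*y**3 + 47/63*y**2 + 13/6*y - 212/21 → 1/18*y**3 + 5/9*y**2 + 29/6*y - 32/3
  leading term y**3: no divisor's leading term divides it; move 1/18*y**3 to the remainder.
  leading term y**2: no divisor's leading term divides it; move 5/9*y**2 to the remainder.
  leading term y: no divisor's leading term divides it; move 29/6*y to the remainder.
  leading term 1: no divisor's leading term divides it; move -32/3 to the remainder.
  remainder 1/18*y**3 + 5/9*y**2 + 29/6*y - 32/3 ≠ 0; add k_4 = 1/18*y**3 + 5/9*y**2 + 29/6*y - 32/3 to the basis.

The other S-polynomials (S(h_2,k_3), S(h_1,k_4), S(h_2,k_4), S(k_3,k_4)) all reduce to 0 modulo the current basis, so we have a Gröbner basis.
Inter-reduce: drop elements whose leading term is divisible by another's, tail-reduce, and make monic.
Reduced Gröbner basis: {x - 1/18*y**2 + 7/9*y - 1/6, y**3 + 10*y**2 + 87*y - 192}.

Since the reduced bases disagree, the two ideals are not the same.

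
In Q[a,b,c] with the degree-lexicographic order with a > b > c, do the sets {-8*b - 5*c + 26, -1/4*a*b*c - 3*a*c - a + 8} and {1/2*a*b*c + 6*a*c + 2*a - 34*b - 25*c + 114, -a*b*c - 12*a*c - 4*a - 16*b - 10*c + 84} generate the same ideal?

Since reduced Gröbner bases are canonical representatives of ideals under a given ordering, it suffices to compute and compare them.
Buchberger on the first generating set:
f_1 = -8*b - 5*c + 26, LT = b.
f_2 = -1/4*a*b*c - 3*a*c - a + 8, LT = a*b*c.

S(f_1,f_2): lcm = a*b*c. S = 5/8*a*c**2 - 61/4*a*c - 4*a + 32.
  leading term a*c**2: no divisor's leading term divides it; move 5/8*a*c**2 to the remainder.
  leading term a*c: no divisor's leading term divides it; move -61/4*a*c to the remainder.
  leading term a: no divisor's leading term divides it; move -4*a to the remainder.
  leading term 1: no divisor's leading term divides it; move 32 to the remainder.
  remainder 5/8*a*c**2 - 61/4*a*c - 4*a + 32 ≠ 0; add g_3 = 5/8*a*c**2 - 61/4*a*c - 4*a + 32 to the basis.

S(f_1,g_3): leading monomials are coprime, so the S-polynomial reduces to 0 (Buchberger's first criterion).
S(f_2,g_3): lcm = a*b*c**2. S = 122/5*a*b*c + 12*a*c**2 + 32/5*a*b + 4*a*c - 256/5*b - 32*c.
  leading term a*b*c: subtract (-61/20*a*c)·f_1 from 122/5*a*b*c + 12*a*c**2 + 32/5*a*b + 4*a*c - 256/5*b - 32*c → -13/4*a*c**2 + 32/5*a*b + 833/10*a*c - 256/5*b - 32*c
  leading term a*c**2: subtract (-26/5)·g_3 from -13/4*a*c**2 + 32/5*a*b + 833/10*a*c - 256/5*b - 32*c → 32/5*a*b + 4*a*c - 104/5*a - 256/5*b - 32*c + 832/5
  leading term a*b: subtract (-4/5*a)·f_1 from 32/5*a*b + 4*a*c - 104/5*a - 256/5*b - 32*c + 832/5 → -256/5*b - 32*c + 832/5
  leading term b: subtract (32/5)·f_1 from -256/5*b - 32*c + 832/5 → 0
  remainder 0.

Every S-polynomial of the final basis reduces to 0, so we have a Gröbner basis.
Inter-reduce: drop elements whose leading term is divisible by another's, tail-reduce, and make monic.
Reduced Gröbner basis: {a*c**2 - 122/5*a*c - 32/5*a + 256/5, b + 5/8*c - 13/4}.

Buchberger on the second generating set:
h_1 = 1/2*a*b*c + 6*a*c + 2*a - 34*b - 25*c + 114, LT = a*b*c.
h_2 = -a*b*c - 12*a*c - 4*a - 16*b - 10*c + 84, LT = a*b*c.

S(h_1,h_2): lcm = a*b*c. S = -84*b - 60*c + 312.
  leading term b: no divisor's leading term divides it; move -84*b to the remainder.
  leading term c: no divisor's leading term divides it; move -60*c to the remainder.
  leading term 1: no divisor's leading term divides it; move 312 to the remainder.
  remainder -84*b - 60*c + 312 ≠ 0; add k_3 = -84*b - 60*c + 312 to the basis.

S(h_1,k_3): lcm = a*b*c. S = -5/7*a*c**2 + 110/7*a*c + 4*a - 68*b - 50*c + 228.
  leading term a*c**2: no divisor's leading term divides it; move -5/7*a*c**2 to the remainder.
  leading term a*c: no divisor's leading term divides it; move 110/7*a*c to the remainder.
  leading term a: no divisor's leading term divides it; move 4*a to the remainder.
  leading term b: subtract (17/21)·k_3 from -68*b - 50*c + 228 → -10/7*c - 172/7
  leading term c: no divisor's leading term divides it; move -10/7*c to the remainder.
  leading term 1: no divisor's leading term divides it; move -172/7 to the remainder.
  remainder -5/7*a*c**2 + 110/7*a*c + 4*a - 10/7*c - 172/7 ≠ 0; add k_4 = -5/7*a*c**2 + 110/7*a*c + 4*a - 10/7*c - 172/7 to the basis.

S(h_2,k_3): lcm = a*b*c. S = -5/7*a*c**2 + 110/7*a*c + 4*a + 16*b + 10*c - 84.
  leading term a*c**2: subtract (1)·k_4 from -5/7*a*c**2 + 110/7*a*c + 4*a + 16*b + 10*c - 84 → 16*b + 80/7*c - 416/7
  leading term b: subtract (-4/21)·k_3 from 16*b + 80/7*c - 416/7 → 0
  remainder 0.

S(h_1,k_4): lcm = a*b*c**2. S = 22*a*b*c + 12*a*c**2 + 28/5*a*b + 4*a*c - 70*b*c - 50*c**2 - 172/5*b + 228*c.
  leading term a*b*c: subtract (44)·h_1 from 22*a*b*c + 12*a*c**2 + 28/5*a*b + 4*a*c - 70*b*c - 50*c**2 - 172/5*b + 228*c → 12*a*c**2 + 28/5*a*b - 260*a*c - 70*b*c - 50*c**2 - 88*a + 7308/5*b + 1328*c - 5016
  leading term a*c**2: subtract (-84/5)·k_4 from 12*a*c**2 + 28/5*a*b - 260*a*c - 70*b*c - 50*c**2 - 88*a + 7308/5*b + 1328*c - 5016 → 28/5*a*b + 4*a*c - 70*b*c - 50*c**2 - 104/5*a + 7308/5*b + 1304*c - 27144/5
  leading term a*b: subtract (-1/15*a)·k_3 from 28/5*a*b + 4*a*c - 70*b*c - 50*c**2 - 104/5*a + 7308/5*b + 1304*c - 27144/5 → -70*b*c - 50*c**2 + 7308/5*b + 1304*c - 27144/5
  leading term b*c: subtract (5/6*c)·k_3 from -70*b*c - 50*c**2 + 7308/5*b + 1304*c - 27144/5 → 7308/5*b + 1044*c - 27144/5
  leading term b: subtract (-87/5)·k_3 from 7308/5*b + 1044*c - 27144/5 → 0
  remainder 0.

S(h_2,k_4): lcm = a*b*c**2. S = 22*a*b*c + 12*a*c**2 + 28/5*a*b + 4*a*c + 14*b*c + 10*c**2 - 172/5*b - 84*c.
  leading term a*b*c: subtract (44)·h_1 from 22*a*b*c + 12*a*c**2 + 28/5*a*b + 4*a*c + 14*b*c + 10*c**2 - 172/5*b - 84*c → 12*a*c**2 + 28/5*a*b - 260*a*c + 14*b*c + 10*c**2 - 88*a + 7308/5*b + 1016*c - 5016
  leading term a*c**2: subtract (-84/5)·k_4 from 12*a*c**2 + 28/5*a*b - 260*a*c + 14*b*c + 10*c**2 - 88*a + 7308/5*b + 1016*c - 5016 → 28/5*a*b + 4*a*c + 14*b*c + 10*c**2 - 104/5*a + 7308/5*b + 992*c - 27144/5
  leading term a*b: subtract (-1/15*a)·k_3 from 28/5*a*b + 4*a*c + 14*b*c + 10*c**2 - 104/5*a + 7308/5*b + 992*c - 27144/5 → 14*b*c + 10*c**2 + 7308/5*b + 992*c - 27144/5
  leading term b*c: subtract (-1/6*c)·k_3 from 14*b*c + 10*c**2 + 7308/5*b + 992*c - 27144/5 → 7308/5*b + 1044*c - 27144/5
  leading term b: subtract (-87/5)·k_3 from 7308/5*b + 1044*c - 27144/5 → 0
  remainder 0.

S(k_3,k_4): leading monomials are coprime, so the S-polynomial reduces to 0 (Buchberger's first criterion).
Every S-polynomial of the final basis reduces to 0, so we have a Gröbner basis.
Inter-reduce: drop elements whose leading term is divisible by another's, tail-reduce, and make monic.
Reduced Gröbner basis: {a*c**2 - 22*a*c - 28/5*a + 2*c + 172/5, b + 5/7*c - 26/7}.

These differ, so the ideals are not equal.

No, the ideals differ.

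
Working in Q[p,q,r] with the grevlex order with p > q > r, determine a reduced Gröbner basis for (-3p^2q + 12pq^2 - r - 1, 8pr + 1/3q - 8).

f_1 = -3p^2q + 12pq^2 - r - 1, LT = p^2q.
f_2 = 8pr + 1/3q - 8, LT = pr.

S(f_1,f_2): lcm = p^2qr. S = -4pq^2r - 1/24pq^2 + pq + 1/3r^2 + 1/3r.
  reduce S modulo (f_1, f_2):
  remainder -1/24pq^2 + 1/6q^3 + pq - 4q^2 + 1/3r^2 + 1/3r ≠ 0; add g_3 = -1/24pq^2 + 1/6q^3 + pq - 4q^2 + 1/3r^2 + 1/3r to the basis.

S(f_2,g_3): lcm = pq^2r. S = 4q^3r + 1/24q^3 + 24pqr - 96q^2r + 8r^3 - q^2 + 8r^2.
  reduce S modulo (f_1, f_2, g_3):
  remainder 4q^3r + 1/24q^3 - 96q^2r + 8r^3 - 2q^2 + 8r^2 + 24q ≠ 0; add g_4 = 4q^3r + 1/24q^3 - 96q^2r + 8r^3 - 2q^2 + 8r^2 + 24q to the basis.

The other S-polynomials (S(f_1,g_3), S(f_1,g_4), S(f_2,g_4), S(g_3,g_4)) all reduce to 0 modulo the current basis, so we have a Gröbner basis.

G = {q^3r + 1/96q^3 - 24q^2r + 2r^3 - 1/2q^2 + 2r^2 + 6q, p^2q - 16q^3 - 96pq + 384q^2 - 32r^2 - 95/3r + 1/3, pq^2 - 4q^3 - 24pq + 96q^2 - 8r^2 - 8r, pr + 1/24q - 1}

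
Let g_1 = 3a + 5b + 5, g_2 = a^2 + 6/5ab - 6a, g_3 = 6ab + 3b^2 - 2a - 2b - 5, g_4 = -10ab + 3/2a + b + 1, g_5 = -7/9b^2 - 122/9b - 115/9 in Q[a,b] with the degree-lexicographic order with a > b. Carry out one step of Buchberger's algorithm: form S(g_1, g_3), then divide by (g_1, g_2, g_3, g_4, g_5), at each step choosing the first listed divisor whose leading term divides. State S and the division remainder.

S(g_1, g_3) = 7/6b^2 + 1/3a + 2b + 5/6; remainder on division = -170/9b - 170/9.

lcm(LM(g_1), LM(g_3)) = ab.
S = (lcm/LT(g_1))·g_1 − (lcm/LT(g_3))·g_3 = 7/6b^2 + 1/3a + 2b + 5/6.
Reduce S modulo (g_1, g_2, g_3, g_4, g_5) in that order:
  leading term b^2: subtract (-3/2)·g_5 from 7/6b^2 + 1/3a + 2b + 5/6 → 1/3a - 55/3b - 55/3
  leading term a: subtract (1/9)·g_1 from 1/3a - 55/3b - 55/3 → -170/9b - 170/9
  leading term b: no divisor's leading term divides it; move -170/9b to the remainder.
  leading term 1: no divisor's leading term divides it; move -170/9 to the remainder.
The remainder -170/9b - 170/9 is nonzero, so it would be added as the next basis element.
This is the inner loop of Buchberger's algorithm — each nonzero remainder becomes a new basis element.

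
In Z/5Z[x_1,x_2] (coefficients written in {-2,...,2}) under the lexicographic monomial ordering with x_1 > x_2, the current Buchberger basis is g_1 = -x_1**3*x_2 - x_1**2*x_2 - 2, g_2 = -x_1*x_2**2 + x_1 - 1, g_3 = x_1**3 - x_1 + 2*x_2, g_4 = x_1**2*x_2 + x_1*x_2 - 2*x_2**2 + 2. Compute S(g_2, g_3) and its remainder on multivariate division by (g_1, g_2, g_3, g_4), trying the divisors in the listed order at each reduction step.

lcm(LM(g_2), LM(g_3)) = x_1**3*x_2**2.
S = (lcm/LT(g_2))·g_2 − (lcm/LT(g_3))·g_3 = -x_1**3 + x_1**2 + x_1*x_2**2 - 2*x_2**3.
Reduce S modulo (g_1, g_2, g_3, g_4) in that order:
  leading term x_1**3: subtract (-1)·g_3 from -x_1**3 + x_1**2 + x_1*x_2**2 - 2*x_2**3 → x_1**2 + x_1*x_2**2 - x_1 - 2*x_2**3 + 2*x_2
  leading term x_1**2: no divisor's leading term divides it; move x_1**2 to the remainder.
  leading term x_1*x_2**2: subtract (-1)·g_2 from x_1*x_2**2 - x_1 - 2*x_2**3 + 2*x_2 → -2*x_2**3 + 2*x_2 - 1
  leading term x_2**3: no divisor's leading term divides it; move -2*x_2**3 to the remainder.
  leading term x_2: no divisor's leading term divides it; move 2*x_2 to the remainder.
  leading term 1: no divisor's leading term divides it; move -1 to the remainder.
The remainder x_1**2 - 2*x_2**3 + 2*x_2 - 1 is nonzero, so it would be added as the next basis element.

S(g_2, g_3) = -x_1**3 + x_1**2 + x_1*x_2**2 - 2*x_2**3; remainder on division = x_1**2 - 2*x_2**3 + 2*x_2 - 1.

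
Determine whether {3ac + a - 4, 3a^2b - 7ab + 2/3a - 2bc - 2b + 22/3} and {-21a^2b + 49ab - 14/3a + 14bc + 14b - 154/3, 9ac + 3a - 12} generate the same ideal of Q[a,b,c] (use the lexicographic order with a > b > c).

For a fixed monomial order, each ideal has a unique reduced Gröbner basis; comparing bases decides equality.
Buchberger on the first generating set:
f_1 = 3ac + a - 4, LT = ac.
f_2 = 3a^2b - 7ab + 2/3a - 2bc - 2b + 22/3, LT = a^2b.

S(f_1,f_2): lcm = a^2bc. S = 1/3a^2b + 7/3abc - 4/3ab - 2/9ac + 2/3bc^2 + 2/3bc - 22/9c.
  leading term a^2b: subtract (1/9)·f_2 from 1/3a^2b + 7/3abc - 4/3ab - 2/9ac + 2/3bc^2 + 2/3bc - 22/9c → 7/3abc - 5/9ab - 2/9ac - 2/27a + 2/3bc^2 + 8/9bc + 2/9b - 22/9c - 22/27
  leading term abc: subtract (7/9b)·f_1 from 7/3abc - 5/9ab - 2/9ac - 2/27a + 2/3bc^2 + 8/9bc + 2/9b - 22/9c - 22/27 → -4/3ab - 2/9ac - 2/27a + 2/3bc^2 + 8/9bc + 10/3b - 22/9c - 22/27
  leading term ab: no divisor's leading term divides it; move -4/3ab to the remainder.
  leading term ac: subtract (-2/27)·f_1 from -2/9ac - 2/27a + 2/3bc^2 + 8/9bc + 10/3b - 22/9c - 22/27 → 2/3bc^2 + 8/9bc + 10/3b - 22/9c - 10/9
  leading term bc^2: no divisor's leading term divides it; move 2/3bc^2 to the remainder.
  leading term bc: no divisor's leading term divides it; move 8/9bc to the remainder.
  leading term b: no divisor's leading term divides it; move 10/3b to the remainder.
  leading term c: no divisor's leading term divides it; move -22/9c to the remainder.
  leading term 1: no divisor's leading term divides it; move -10/9 to the remainder.
  remainder -4/3ab + 2/3bc^2 + 8/9bc + 10/3b - 22/9c - 10/9 ≠ 0; add g_3 = -4/3ab + 2/3bc^2 + 8/9bc + 10/3b - 22/9c - 10/9 to the basis.

S(f_1,g_3): lcm = abc. S = 1/3ab + 1/2bc^3 + 2/3bc^2 + 5/2bc - 4/3b - 11/6c^2 - 5/6c.
  leading term ab: subtract (-1/4)·g_3 from 1/3ab + 1/2bc^3 + 2/3bc^2 + 5/2bc - 4/3b - 11/6c^2 - 5/6c → 1/2bc^3 + 5/6bc^2 + 49/18bc - 1/2b - 11/6c^2 - 13/9c - 5/18
  leading term bc^3: no divisor's leading term divides it; move 1/2bc^3 to the remainder.
  leading term bc^2: no divisor's leading term divides it; move 5/6bc^2 to the remainder.
  leading term bc: no divisor's leading term divides it; move 49/18bc to the remainder.
  leading term b: no divisor's leading term divides it; move -1/2b to the remainder.
  leading term c^2: no divisor's leading term divides it; move -11/6c^2 to the remainder.
  leading term c: no divisor's leading term divides it; move -13/9c to the remainder.
  leading term 1: no divisor's leading term divides it; move -5/18 to the remainder.
  remainder 1/2bc^3 + 5/6bc^2 + 49/18bc - 1/2b - 11/6c^2 - 13/9c - 5/18 ≠ 0; add g_4 = 1/2bc^3 + 5/6bc^2 + 49/18bc - 1/2b - 11/6c^2 - 13/9c - 5/18 to the basis.

The other S-polynomials (S(f_2,g_3), S(f_1,g_4), S(f_2,g_4), S(g_3,g_4)) all reduce to 0 modulo the current basis, so we have a Gröbner basis.
Inter-reduce: drop elements whose leading term is divisible by another's, tail-reduce, and make monic.
Reduced Gröbner basis: {ab - 1/2bc^2 - 2/3bc - 5/2b + 11/6c + 5/6, ac + 1/3a - 4/3, bc^3 + 5/3bc^2 + 49/9bc - b - 11/3c^2 - 26/9c - 5/9}.

Buchberger on the second generating set:
h_1 = -21a^2b + 49ab - 14/3a + 14bc + 14b - 154/3, LT = a^2b.
h_2 = 9ac + 3a - 12, LT = ac.

S(h_1,h_2): lcm = a^2bc. S = -1/3a^2b - 7/3abc + 4/3ab + 2/9ac - 2/3bc^2 - 2/3bc + 22/9c.
  leading term a^2b: subtract (1/63)·h_1 from -1/3a^2b - 7/3abc + 4/3ab + 2/9ac - 2/3bc^2 - 2/3bc + 22/9c → -7/3abc + 5/9ab + 2/9ac + 2/27a - 2/3bc^2 - 8/9bc - 2/9b + 22/9c + 22/27
  leading term abc: subtract (-7/27b)·h_2 from -7/3abc + 5/9ab + 2/9ac + 2/27a - 2/3bc^2 - 8/9bc - 2/9b + 22/9c + 22/27 → 4/3ab + 2/9ac + 2/27a - 2/3bc^2 - 8/9bc - 10/3b + 22/9c + 22/27
  leading term ab: no divisor's leading term divides it; move 4/3ab to the remainder.
  leading term ac: subtract (2/81)·h_2 from 2/9ac + 2/27a - 2/3bc^2 - 8/9bc - 10/3b + 22/9c + 22/27 → -2/3bc^2 - 8/9bc - 10/3b + 22/9c + 10/9
  leading term bc^2: no divisor's leading term divides it; move -2/3bc^2 to the remainder.
  leading term bc: no divisor's leading term divides it; move -8/9bc to the remainder.
  leading term b: no divisor's leading term divides it; move -10/3b to the remainder.
  leading term c: no divisor's leading term divides it; move 22/9c to the remainder.
  leading term 1: no divisor's leading term divides it; move 10/9 to the remainder.
  remainder 4/3ab - 2/3bc^2 - 8/9bc - 10/3b + 22/9c + 10/9 ≠ 0; add k_3 = 4/3ab - 2/3bc^2 - 8/9bc - 10/3b + 22/9c + 10/9 to the basis.

S(h_2,k_3): lcm = abc. S = 1/3ab + 1/2bc^3 + 2/3bc^2 + 5/2bc - 4/3b - 11/6c^2 - 5/6c.
  leading term ab: subtract (1/4)·k_3 from 1/3ab + 1/2bc^3 + 2/3bc^2 + 5/2bc - 4/3b - 11/6c^2 - 5/6c → 1/2bc^3 + 5/6bc^2 + 49/18bc - 1/2b - 11/6c^2 - 13/9c - 5/18
  leading term bc^3: no divisor's leading term divides it; move 1/2bc^3 to the remainder.
  leading term bc^2: no divisor's leading term divides it; move 5/6bc^2 to the remainder.
  leading term bc: no divisor's leading term divides it; move 49/18bc to the remainder.
  leading term b: no divisor's leading term divides it; move -1/2b to the remainder.
  leading term c^2: no divisor's leading term divides it; move -11/6c^2 to the remainder.
  leading term c: no divisor's leading term divides it; move -13/9c to the remainder.
  leading term 1: no divisor's leading term divides it; move -5/18 to the remainder.
  remainder 1/2bc^3 + 5/6bc^2 + 49/18bc - 1/2b - 11/6c^2 - 13/9c - 5/18 ≠ 0; add k_4 = 1/2bc^3 + 5/6bc^2 + 49/18bc - 1/2b - 11/6c^2 - 13/9c - 5/18 to the basis.

The other S-polynomials (S(h_1,k_3), S(h_1,k_4), S(h_2,k_4), S(k_3,k_4)) all reduce to 0 modulo the current basis, so we have a Gröbner basis.
Inter-reduce: drop elements whose leading term is divisible by another's, tail-reduce, and make monic.
Reduced Gröbner basis: {ab - 1/2bc^2 - 2/3bc - 5/2b + 11/6c + 5/6, ac + 1/3a - 4/3, bc^3 + 5/3bc^2 + 49/9bc - b - 11/3c^2 - 26/9c - 5/9}.

These coincide, so the ideals are equal.
The choice of monomial ordering does not affect the verdict — as long as both bases are computed under the same ordering, their equality decides ideal equality.

Yes, the ideals are equal.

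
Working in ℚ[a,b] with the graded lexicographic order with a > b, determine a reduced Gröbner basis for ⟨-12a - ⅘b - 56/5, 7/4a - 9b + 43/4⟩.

f_1 = -12a - ⅘b - 56/5, LT = a.
f_2 = 7/4a - 9b + 43/4, LT = a.

S(f_1,f_2): lcm = a. S = 547/105b - 547/105.
  leading term b: no divisor's leading term divides it; move 547/105b to the remainder.
  leading term 1: no divisor's leading term divides it; move -547/105 to the remainder.
  remainder 547/105b - 547/105 ≠ 0; add g_3 = 547/105b - 547/105 to the basis.

The other S-polynomials (S(f_1,g_3), S(f_2,g_3)) all reduce to 0 modulo the current basis, so we have a Gröbner basis.
Inter-reduce: drop elements whose leading term is divisible by another's, tail-reduce, and make monic.

G = {a + 1, b - 1}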